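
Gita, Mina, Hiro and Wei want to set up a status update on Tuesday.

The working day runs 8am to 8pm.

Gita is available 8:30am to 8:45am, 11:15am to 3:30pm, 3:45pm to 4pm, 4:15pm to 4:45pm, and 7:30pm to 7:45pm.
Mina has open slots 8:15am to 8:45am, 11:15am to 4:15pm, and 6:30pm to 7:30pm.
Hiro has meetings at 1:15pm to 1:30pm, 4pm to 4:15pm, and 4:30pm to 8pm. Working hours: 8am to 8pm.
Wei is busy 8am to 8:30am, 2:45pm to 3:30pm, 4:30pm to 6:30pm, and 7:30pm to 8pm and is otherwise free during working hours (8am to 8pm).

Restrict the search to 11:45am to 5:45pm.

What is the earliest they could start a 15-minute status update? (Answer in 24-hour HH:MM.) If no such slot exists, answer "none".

Hiro free within 08:00–20:00: 08:00–13:15, 13:30–16:00, 16:15–16:30.
Wei free within 08:00–20:00: 08:30–14:45, 15:30–16:30, 18:30–19:30.
Gita ∩ Mina: 08:30–08:45, 11:15–15:30, 15:45–16:00.
Gita ∩ Mina ∩ Hiro: 08:30–08:45, 11:15–13:15, 13:30–15:30, 15:45–16:00.
Gita ∩ Mina ∩ Hiro ∩ Wei: 08:30–08:45, 11:15–13:15, 13:30–14:45, 15:45–16:00.
Restricted to 11:45–17:45: 11:45–13:15, 13:30–14:45, 15:45–16:00.
Windows ≥ 15 min: 11:45–13:15, 13:30–14:45, 15:45–16:00.
Earliest such window starts at 11:45.

11:45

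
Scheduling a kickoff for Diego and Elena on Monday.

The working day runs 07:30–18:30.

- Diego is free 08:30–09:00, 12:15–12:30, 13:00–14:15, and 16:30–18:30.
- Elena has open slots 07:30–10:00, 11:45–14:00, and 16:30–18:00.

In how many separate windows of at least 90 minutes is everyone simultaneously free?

1

Diego ∩ Elena: 08:30–09:00, 12:15–12:30, 13:00–14:00, 16:30–18:00.
Windows ≥ 90 min: 16:30–18:00.
That's 1 window.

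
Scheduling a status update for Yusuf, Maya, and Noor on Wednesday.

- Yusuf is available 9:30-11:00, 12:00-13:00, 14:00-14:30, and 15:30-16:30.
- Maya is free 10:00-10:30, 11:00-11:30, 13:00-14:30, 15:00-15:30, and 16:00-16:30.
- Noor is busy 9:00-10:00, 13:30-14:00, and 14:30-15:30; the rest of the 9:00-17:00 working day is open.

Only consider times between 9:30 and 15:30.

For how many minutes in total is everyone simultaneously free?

Noor free within 09:00–17:00: 10:00–13:30, 14:00–14:30, 15:30–17:00.
Yusuf ∩ Maya: 10:00–10:30, 14:00–14:30, 16:00–16:30.
Yusuf ∩ Maya ∩ Noor: 10:00–10:30, 14:00–14:30, 16:00–16:30.
Restricted to 09:30–15:30: 10:00–10:30, 14:00–14:30.
Total common minutes: 30 + 30 = 60.

60 minutes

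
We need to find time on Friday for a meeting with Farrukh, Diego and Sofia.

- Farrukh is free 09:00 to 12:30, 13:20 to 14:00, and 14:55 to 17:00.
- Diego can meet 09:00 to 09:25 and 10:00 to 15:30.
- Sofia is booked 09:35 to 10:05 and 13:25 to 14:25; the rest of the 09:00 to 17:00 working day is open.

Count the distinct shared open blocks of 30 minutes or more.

Sofia free within 09:00–17:00: 09:00–09:35, 10:05–13:25, 14:25–17:00.
Farrukh ∩ Diego: 09:00–09:25, 10:00–12:30, 13:20–14:00, 14:55–15:30.
Farrukh ∩ Diego ∩ Sofia: 09:00–09:25, 10:05–12:30, 13:20–13:25, 14:55–15:30.
Windows ≥ 30 min: 10:05–12:30, 14:55–15:30.
That's 2 windows.

2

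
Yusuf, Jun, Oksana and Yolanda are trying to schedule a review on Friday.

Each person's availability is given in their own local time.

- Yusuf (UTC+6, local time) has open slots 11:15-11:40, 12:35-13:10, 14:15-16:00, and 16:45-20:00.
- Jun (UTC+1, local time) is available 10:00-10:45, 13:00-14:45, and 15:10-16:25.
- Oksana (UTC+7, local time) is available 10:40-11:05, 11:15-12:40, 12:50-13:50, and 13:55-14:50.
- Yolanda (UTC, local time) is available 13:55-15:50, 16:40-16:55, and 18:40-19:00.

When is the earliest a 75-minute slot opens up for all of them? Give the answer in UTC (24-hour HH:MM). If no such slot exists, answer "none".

none

Yusuf → UTC: 05:15–05:40, 06:35–07:10, 08:15–10:00, 10:45–14:00.
Jun → UTC: 09:00–09:45, 12:00–13:45, 14:10–15:25.
Oksana → UTC: 03:40–04:05, 04:15–05:40, 05:50–06:50, 06:55–07:50.
Yolanda → UTC: 13:55–15:50, 16:40–16:55, 18:40–19:00.
Yusuf ∩ Jun: 09:00–09:45, 12:00–13:45.
Yusuf ∩ Jun ∩ Oksana: (none).
Yusuf ∩ Jun ∩ Oksana ∩ Yolanda: (none).
Windows ≥ 75 min: (none).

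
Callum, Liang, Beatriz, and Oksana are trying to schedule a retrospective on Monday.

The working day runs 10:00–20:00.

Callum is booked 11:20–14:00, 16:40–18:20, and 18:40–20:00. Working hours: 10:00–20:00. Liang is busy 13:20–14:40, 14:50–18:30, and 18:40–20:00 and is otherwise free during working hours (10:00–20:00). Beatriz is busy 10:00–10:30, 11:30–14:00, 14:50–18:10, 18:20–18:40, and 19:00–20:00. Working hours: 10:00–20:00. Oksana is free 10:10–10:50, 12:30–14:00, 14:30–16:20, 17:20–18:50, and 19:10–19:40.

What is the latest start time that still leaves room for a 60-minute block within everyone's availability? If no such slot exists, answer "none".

none

Callum free within 10:00–20:00: 10:00–11:20, 14:00–16:40, 18:20–18:40.
Liang free within 10:00–20:00: 10:00–13:20, 14:40–14:50, 18:30–18:40.
Beatriz free within 10:00–20:00: 10:30–11:30, 14:00–14:50, 18:10–18:20, 18:40–19:00.
Callum ∩ Liang: 10:00–11:20, 14:40–14:50, 18:30–18:40.
Callum ∩ Liang ∩ Beatriz: 10:30–11:20, 14:40–14:50.
Callum ∩ Liang ∩ Beatriz ∩ Oksana: 10:30–10:50, 14:40–14:50.
Windows ≥ 60 min: (none).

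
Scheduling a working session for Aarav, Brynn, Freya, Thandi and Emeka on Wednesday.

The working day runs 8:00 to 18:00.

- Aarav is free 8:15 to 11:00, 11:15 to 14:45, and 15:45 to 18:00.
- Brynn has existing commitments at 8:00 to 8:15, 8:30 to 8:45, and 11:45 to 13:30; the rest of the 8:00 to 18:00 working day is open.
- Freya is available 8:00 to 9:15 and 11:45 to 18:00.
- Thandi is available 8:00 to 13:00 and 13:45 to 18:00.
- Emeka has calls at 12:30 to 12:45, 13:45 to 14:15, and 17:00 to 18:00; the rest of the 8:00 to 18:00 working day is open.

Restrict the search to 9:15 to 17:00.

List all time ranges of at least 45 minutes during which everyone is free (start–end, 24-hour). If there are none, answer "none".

15:45–17:00

Brynn free within 08:00–18:00: 08:15–08:30, 08:45–11:45, 13:30–18:00.
Emeka free within 08:00–18:00: 08:00–12:30, 12:45–13:45, 14:15–17:00.
Aarav ∩ Brynn: 08:15–08:30, 08:45–11:00, 11:15–11:45, 13:30–14:45, 15:45–18:00.
Aarav ∩ Brynn ∩ Freya: 08:15–08:30, 08:45–09:15, 13:30–14:45, 15:45–18:00.
Aarav ∩ Brynn ∩ Freya ∩ Thandi: 08:15–08:30, 08:45–09:15, 13:45–14:45, 15:45–18:00.
Aarav ∩ Brynn ∩ Freya ∩ Thandi ∩ Emeka: 08:15–08:30, 08:45–09:15, 14:15–14:45, 15:45–17:00.
Restricted to 09:15–17:00: 14:15–14:45, 15:45–17:00.
Windows ≥ 45 min: 15:45–17:00.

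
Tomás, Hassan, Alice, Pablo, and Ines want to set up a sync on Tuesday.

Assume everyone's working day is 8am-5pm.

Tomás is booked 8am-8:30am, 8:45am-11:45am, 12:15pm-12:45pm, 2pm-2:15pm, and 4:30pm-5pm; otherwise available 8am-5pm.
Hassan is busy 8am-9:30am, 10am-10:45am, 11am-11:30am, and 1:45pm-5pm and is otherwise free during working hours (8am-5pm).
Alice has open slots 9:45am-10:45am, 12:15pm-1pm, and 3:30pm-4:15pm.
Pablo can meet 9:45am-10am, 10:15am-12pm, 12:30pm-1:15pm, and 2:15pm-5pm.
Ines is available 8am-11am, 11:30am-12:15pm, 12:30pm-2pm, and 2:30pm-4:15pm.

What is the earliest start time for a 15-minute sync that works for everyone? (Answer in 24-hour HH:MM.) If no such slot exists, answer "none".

Tomás free within 08:00–17:00: 08:30–08:45, 11:45–12:15, 12:45–14:00, 14:15–16:30.
Hassan free within 08:00–17:00: 09:30–10:00, 10:45–11:00, 11:30–13:45.
Tomás ∩ Hassan: 11:45–12:15, 12:45–13:45.
Tomás ∩ Hassan ∩ Alice: 12:45–13:00.
Tomás ∩ Hassan ∩ Alice ∩ Pablo: 12:45–13:00.
Tomás ∩ Hassan ∩ Alice ∩ Pablo ∩ Ines: 12:45–13:00.
Windows ≥ 15 min: 12:45–13:00.
Earliest such window starts at 12:45.

12:45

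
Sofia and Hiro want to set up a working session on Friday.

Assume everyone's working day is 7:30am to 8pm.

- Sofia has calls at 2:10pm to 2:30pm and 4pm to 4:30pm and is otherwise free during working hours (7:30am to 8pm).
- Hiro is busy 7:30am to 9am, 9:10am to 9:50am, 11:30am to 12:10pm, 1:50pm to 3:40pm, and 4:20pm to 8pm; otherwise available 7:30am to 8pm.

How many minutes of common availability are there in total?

230 minutes

Sofia free within 07:30–20:00: 07:30–14:10, 14:30–16:00, 16:30–20:00.
Hiro free within 07:30–20:00: 09:00–09:10, 09:50–11:30, 12:10–13:50, 15:40–16:20.
Sofia ∩ Hiro: 09:00–09:10, 09:50–11:30, 12:10–13:50, 15:40–16:00.
Total common minutes: 10 + 100 + 100 + 20 = 230.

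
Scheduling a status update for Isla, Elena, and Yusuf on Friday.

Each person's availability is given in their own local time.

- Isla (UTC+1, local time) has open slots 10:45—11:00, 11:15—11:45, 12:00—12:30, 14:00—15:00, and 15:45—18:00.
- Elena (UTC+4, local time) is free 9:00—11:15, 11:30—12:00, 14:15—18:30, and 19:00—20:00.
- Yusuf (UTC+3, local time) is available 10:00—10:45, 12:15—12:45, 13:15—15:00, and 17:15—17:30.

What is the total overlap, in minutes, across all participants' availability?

Isla → UTC: 09:45–10:00, 10:15–10:45, 11:00–11:30, 13:00–14:00, 14:45–17:00.
Elena → UTC: 05:00–07:15, 07:30–08:00, 10:15–14:30, 15:00–16:00.
Yusuf → UTC: 07:00–07:45, 09:15–09:45, 10:15–12:00, 14:15–14:30.
Isla ∩ Elena: 10:15–10:45, 11:00–11:30, 13:00–14:00, 15:00–16:00.
Isla ∩ Elena ∩ Yusuf: 10:15–10:45, 11:00–11:30.
Total common minutes: 30 + 30 = 60.

60 minutes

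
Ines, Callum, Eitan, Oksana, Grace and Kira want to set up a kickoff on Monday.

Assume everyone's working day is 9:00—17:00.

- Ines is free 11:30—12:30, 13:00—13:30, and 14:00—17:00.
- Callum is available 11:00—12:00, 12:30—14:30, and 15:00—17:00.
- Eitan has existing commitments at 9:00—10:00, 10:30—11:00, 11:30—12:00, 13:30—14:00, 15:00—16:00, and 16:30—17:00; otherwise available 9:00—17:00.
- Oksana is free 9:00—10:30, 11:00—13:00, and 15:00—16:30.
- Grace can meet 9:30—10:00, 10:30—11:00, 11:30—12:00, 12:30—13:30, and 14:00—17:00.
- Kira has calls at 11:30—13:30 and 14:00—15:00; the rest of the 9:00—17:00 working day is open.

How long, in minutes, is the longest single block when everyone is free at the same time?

30 minutes

Eitan free within 09:00–17:00: 10:00–10:30, 11:00–11:30, 12:00–13:30, 14:00–15:00, 16:00–16:30.
Kira free within 09:00–17:00: 09:00–11:30, 13:30–14:00, 15:00–17:00.
Ines ∩ Callum: 11:30–12:00, 13:00–13:30, 14:00–14:30, 15:00–17:00.
Ines ∩ Callum ∩ Eitan: 13:00–13:30, 14:00–14:30, 16:00–16:30.
Ines ∩ Callum ∩ Eitan ∩ Oksana: 16:00–16:30.
Ines ∩ Callum ∩ Eitan ∩ Oksana ∩ Grace: 16:00–16:30.
Ines ∩ Callum ∩ Eitan ∩ Oksana ∩ Grace ∩ Kira: 16:00–16:30.
Single common window of 30 minutes.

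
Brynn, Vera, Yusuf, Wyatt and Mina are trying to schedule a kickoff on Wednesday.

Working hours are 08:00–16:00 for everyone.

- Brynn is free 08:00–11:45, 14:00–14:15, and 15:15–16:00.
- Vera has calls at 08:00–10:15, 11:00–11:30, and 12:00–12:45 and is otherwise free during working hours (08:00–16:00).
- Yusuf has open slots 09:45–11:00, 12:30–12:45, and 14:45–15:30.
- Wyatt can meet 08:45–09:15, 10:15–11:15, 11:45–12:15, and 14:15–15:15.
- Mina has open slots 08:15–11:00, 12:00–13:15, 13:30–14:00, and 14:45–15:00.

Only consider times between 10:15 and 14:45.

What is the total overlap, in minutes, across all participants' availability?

45 minutes

Vera free within 08:00–16:00: 10:15–11:00, 11:30–12:00, 12:45–16:00.
Brynn ∩ Vera: 10:15–11:00, 11:30–11:45, 14:00–14:15, 15:15–16:00.
Brynn ∩ Vera ∩ Yusuf: 10:15–11:00, 15:15–15:30.
Brynn ∩ Vera ∩ Yusuf ∩ Wyatt: 10:15–11:00.
Brynn ∩ Vera ∩ Yusuf ∩ Wyatt ∩ Mina: 10:15–11:00.
Restricted to 10:15–14:45: 10:15–11:00.
Total common minutes: 45.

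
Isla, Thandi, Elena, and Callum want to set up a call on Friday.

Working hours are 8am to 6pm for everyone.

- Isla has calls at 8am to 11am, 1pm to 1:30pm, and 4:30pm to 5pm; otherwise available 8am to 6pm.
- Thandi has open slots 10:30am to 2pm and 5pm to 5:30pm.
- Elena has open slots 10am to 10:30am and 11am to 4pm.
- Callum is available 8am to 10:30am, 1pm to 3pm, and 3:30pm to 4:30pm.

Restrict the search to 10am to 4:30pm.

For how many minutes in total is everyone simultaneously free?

Isla free within 08:00–18:00: 11:00–13:00, 13:30–16:30, 17:00–18:00.
Isla ∩ Thandi: 11:00–13:00, 13:30–14:00, 17:00–17:30.
Isla ∩ Thandi ∩ Elena: 11:00–13:00, 13:30–14:00.
Isla ∩ Thandi ∩ Elena ∩ Callum: 13:30–14:00.
Restricted to 10:00–16:30: 13:30–14:00.
Total common minutes: 30.

30 minutes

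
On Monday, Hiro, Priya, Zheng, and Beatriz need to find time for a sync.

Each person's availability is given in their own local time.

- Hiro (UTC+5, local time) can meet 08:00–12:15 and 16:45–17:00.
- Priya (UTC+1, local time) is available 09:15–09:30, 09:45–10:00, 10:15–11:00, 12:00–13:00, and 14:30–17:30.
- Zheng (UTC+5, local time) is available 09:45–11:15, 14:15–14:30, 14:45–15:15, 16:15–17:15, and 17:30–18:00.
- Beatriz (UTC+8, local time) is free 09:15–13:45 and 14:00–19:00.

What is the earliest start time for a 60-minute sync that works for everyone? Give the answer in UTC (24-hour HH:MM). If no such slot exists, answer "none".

Hiro → UTC: 03:00–07:15, 11:45–12:00.
Priya → UTC: 08:15–08:30, 08:45–09:00, 09:15–10:00, 11:00–12:00, 13:30–16:30.
Zheng → UTC: 04:45–06:15, 09:15–09:30, 09:45–10:15, 11:15–12:15, 12:30–13:00.
Beatriz → UTC: 01:15–05:45, 06:00–11:00.
Hiro ∩ Priya: 11:45–12:00.
Hiro ∩ Priya ∩ Zheng: 11:45–12:00.
Hiro ∩ Priya ∩ Zheng ∩ Beatriz: (none).
Windows ≥ 60 min: (none).

none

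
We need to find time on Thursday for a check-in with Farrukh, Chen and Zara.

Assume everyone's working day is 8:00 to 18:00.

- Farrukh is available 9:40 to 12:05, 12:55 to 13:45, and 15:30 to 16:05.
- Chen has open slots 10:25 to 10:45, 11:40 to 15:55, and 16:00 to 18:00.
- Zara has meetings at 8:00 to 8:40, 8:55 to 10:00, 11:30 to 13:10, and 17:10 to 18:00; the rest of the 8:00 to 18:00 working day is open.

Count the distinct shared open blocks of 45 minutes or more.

Zara free within 08:00–18:00: 08:40–08:55, 10:00–11:30, 13:10–17:10.
Farrukh ∩ Chen: 10:25–10:45, 11:40–12:05, 12:55–13:45, 15:30–15:55, 16:00–16:05.
Farrukh ∩ Chen ∩ Zara: 10:25–10:45, 13:10–13:45, 15:30–15:55, 16:00–16:05.
Windows ≥ 45 min: (none).
That's 0 windows.

0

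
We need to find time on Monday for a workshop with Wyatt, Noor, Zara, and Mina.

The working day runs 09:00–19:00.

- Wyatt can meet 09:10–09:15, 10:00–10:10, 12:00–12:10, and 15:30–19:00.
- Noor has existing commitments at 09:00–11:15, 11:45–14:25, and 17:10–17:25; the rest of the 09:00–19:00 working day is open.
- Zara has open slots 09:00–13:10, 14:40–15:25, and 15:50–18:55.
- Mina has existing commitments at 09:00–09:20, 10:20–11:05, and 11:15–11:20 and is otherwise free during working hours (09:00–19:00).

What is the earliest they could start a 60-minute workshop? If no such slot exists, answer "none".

Noor free within 09:00–19:00: 11:15–11:45, 14:25–17:10, 17:25–19:00.
Mina free within 09:00–19:00: 09:20–10:20, 11:05–11:15, 11:20–19:00.
Wyatt ∩ Noor: 15:30–17:10, 17:25–19:00.
Wyatt ∩ Noor ∩ Zara: 15:50–17:10, 17:25–18:55.
Wyatt ∩ Noor ∩ Zara ∩ Mina: 15:50–17:10, 17:25–18:55.
Windows ≥ 60 min: 15:50–17:10, 17:25–18:55.
Earliest such window starts at 15:50.

15:50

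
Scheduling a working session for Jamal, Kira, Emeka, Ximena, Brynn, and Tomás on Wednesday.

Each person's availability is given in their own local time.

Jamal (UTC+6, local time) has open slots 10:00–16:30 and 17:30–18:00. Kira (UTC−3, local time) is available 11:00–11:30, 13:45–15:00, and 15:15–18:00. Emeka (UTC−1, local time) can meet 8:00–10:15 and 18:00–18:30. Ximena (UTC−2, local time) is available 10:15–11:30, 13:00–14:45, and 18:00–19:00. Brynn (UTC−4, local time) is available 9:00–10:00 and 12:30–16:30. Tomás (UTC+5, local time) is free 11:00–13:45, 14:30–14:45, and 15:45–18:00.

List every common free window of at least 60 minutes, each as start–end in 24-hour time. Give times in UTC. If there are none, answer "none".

none

Jamal → UTC: 04:00–10:30, 11:30–12:00.
Kira → UTC: 14:00–14:30, 16:45–18:00, 18:15–21:00.
Emeka → UTC: 09:00–11:15, 19:00–19:30.
Ximena → UTC: 12:15–13:30, 15:00–16:45, 20:00–21:00.
Brynn → UTC: 13:00–14:00, 16:30–20:30.
Tomás → UTC: 06:00–08:45, 09:30–09:45, 10:45–13:00.
Jamal ∩ Kira: (none).
Jamal ∩ Kira ∩ Emeka: (none).
Jamal ∩ Kira ∩ Emeka ∩ Ximena: (none).
Jamal ∩ Kira ∩ Emeka ∩ Ximena ∩ Brynn: (none).
Jamal ∩ Kira ∩ Emeka ∩ Ximena ∩ Brynn ∩ Tomás: (none).
Windows ≥ 60 min: (none).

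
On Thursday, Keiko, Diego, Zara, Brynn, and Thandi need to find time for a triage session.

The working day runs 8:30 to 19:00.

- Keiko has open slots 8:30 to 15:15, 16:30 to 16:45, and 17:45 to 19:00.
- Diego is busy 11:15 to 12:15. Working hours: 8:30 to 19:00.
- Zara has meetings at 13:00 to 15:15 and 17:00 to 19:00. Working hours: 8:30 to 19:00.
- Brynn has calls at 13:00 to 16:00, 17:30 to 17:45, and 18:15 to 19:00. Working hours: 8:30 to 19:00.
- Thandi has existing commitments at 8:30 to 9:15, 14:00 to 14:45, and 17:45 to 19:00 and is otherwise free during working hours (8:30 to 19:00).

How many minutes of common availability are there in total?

Diego free within 08:30–19:00: 08:30–11:15, 12:15–19:00.
Zara free within 08:30–19:00: 08:30–13:00, 15:15–17:00.
Brynn free within 08:30–19:00: 08:30–13:00, 16:00–17:30, 17:45–18:15.
Thandi free within 08:30–19:00: 09:15–14:00, 14:45–17:45.
Keiko ∩ Diego: 08:30–11:15, 12:15–15:15, 16:30–16:45, 17:45–19:00.
Keiko ∩ Diego ∩ Zara: 08:30–11:15, 12:15–13:00, 16:30–16:45.
Keiko ∩ Diego ∩ Zara ∩ Brynn: 08:30–11:15, 12:15–13:00, 16:30–16:45.
Keiko ∩ Diego ∩ Zara ∩ Brynn ∩ Thandi: 09:15–11:15, 12:15–13:00, 16:30–16:45.
Total common minutes: 120 + 45 + 15 = 180.

180 minutes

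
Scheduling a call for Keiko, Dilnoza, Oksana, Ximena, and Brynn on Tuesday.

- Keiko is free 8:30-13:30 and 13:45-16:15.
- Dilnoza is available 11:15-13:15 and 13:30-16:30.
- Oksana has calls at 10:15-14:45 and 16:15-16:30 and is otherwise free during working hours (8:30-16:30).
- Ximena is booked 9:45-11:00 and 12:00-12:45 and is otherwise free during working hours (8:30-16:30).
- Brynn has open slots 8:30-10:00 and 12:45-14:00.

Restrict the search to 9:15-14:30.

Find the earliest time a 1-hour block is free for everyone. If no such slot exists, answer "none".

none

Oksana free within 08:30–16:30: 08:30–10:15, 14:45–16:15.
Ximena free within 08:30–16:30: 08:30–09:45, 11:00–12:00, 12:45–16:30.
Keiko ∩ Dilnoza: 11:15–13:15, 13:45–16:15.
Keiko ∩ Dilnoza ∩ Oksana: 14:45–16:15.
Keiko ∩ Dilnoza ∩ Oksana ∩ Ximena: 14:45–16:15.
Keiko ∩ Dilnoza ∩ Oksana ∩ Ximena ∩ Brynn: (none).
Restricted to 09:15–14:30: (none).
Windows ≥ 60 min: (none).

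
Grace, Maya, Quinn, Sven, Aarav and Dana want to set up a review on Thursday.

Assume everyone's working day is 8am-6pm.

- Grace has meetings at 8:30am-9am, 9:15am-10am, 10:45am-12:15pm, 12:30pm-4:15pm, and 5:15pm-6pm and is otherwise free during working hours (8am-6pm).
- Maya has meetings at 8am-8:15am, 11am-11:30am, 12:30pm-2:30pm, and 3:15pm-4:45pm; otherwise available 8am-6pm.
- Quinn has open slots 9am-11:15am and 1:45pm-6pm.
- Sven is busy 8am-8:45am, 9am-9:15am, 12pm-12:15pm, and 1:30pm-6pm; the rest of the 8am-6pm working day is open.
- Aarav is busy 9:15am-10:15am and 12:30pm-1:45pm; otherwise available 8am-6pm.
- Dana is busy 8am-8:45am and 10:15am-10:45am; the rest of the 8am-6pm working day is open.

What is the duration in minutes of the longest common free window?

0 minutes

Grace free within 08:00–18:00: 08:00–08:30, 09:00–09:15, 10:00–10:45, 12:15–12:30, 16:15–17:15.
Maya free within 08:00–18:00: 08:15–11:00, 11:30–12:30, 14:30–15:15, 16:45–18:00.
Sven free within 08:00–18:00: 08:45–09:00, 09:15–12:00, 12:15–13:30.
Aarav free within 08:00–18:00: 08:00–09:15, 10:15–12:30, 13:45–18:00.
Dana free within 08:00–18:00: 08:45–10:15, 10:45–18:00.
Grace ∩ Maya: 08:15–08:30, 09:00–09:15, 10:00–10:45, 12:15–12:30, 16:45–17:15.
Grace ∩ Maya ∩ Quinn: 09:00–09:15, 10:00–10:45, 16:45–17:15.
Grace ∩ Maya ∩ Quinn ∩ Sven: 10:00–10:45.
Grace ∩ Maya ∩ Quinn ∩ Sven ∩ Aarav: 10:15–10:45.
Grace ∩ Maya ∩ Quinn ∩ Sven ∩ Aarav ∩ Dana: (none).
No common window.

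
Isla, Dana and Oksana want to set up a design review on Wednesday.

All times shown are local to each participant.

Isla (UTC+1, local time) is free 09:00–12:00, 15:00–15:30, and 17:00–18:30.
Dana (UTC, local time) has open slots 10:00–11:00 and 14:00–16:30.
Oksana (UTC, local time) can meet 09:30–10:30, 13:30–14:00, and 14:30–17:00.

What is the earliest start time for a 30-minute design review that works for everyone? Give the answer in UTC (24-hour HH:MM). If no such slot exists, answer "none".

10:00

Isla → UTC: 08:00–11:00, 14:00–14:30, 16:00–17:30.
Dana → UTC: 10:00–11:00, 14:00–16:30.
Oksana → UTC: 09:30–10:30, 13:30–14:00, 14:30–17:00.
Isla ∩ Dana: 10:00–11:00, 14:00–14:30, 16:00–16:30.
Isla ∩ Dana ∩ Oksana: 10:00–10:30, 16:00–16:30.
Windows ≥ 30 min: 10:00–10:30, 16:00–16:30.
Earliest such window starts at 10:00.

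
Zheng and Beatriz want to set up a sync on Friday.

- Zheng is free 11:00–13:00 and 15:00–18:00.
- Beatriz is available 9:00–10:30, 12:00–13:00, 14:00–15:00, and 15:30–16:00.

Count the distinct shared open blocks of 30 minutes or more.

2

Zheng ∩ Beatriz: 12:00–13:00, 15:30–16:00.
Windows ≥ 30 min: 12:00–13:00, 15:30–16:00.
That's 2 windows.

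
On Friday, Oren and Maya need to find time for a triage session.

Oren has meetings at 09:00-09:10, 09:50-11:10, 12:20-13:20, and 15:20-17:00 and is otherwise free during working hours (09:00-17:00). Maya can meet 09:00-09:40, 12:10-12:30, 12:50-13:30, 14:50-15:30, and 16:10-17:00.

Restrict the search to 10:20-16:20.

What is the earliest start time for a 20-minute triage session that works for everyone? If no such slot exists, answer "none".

14:50

Oren free within 09:00–17:00: 09:10–09:50, 11:10–12:20, 13:20–15:20.
Oren ∩ Maya: 09:10–09:40, 12:10–12:20, 13:20–13:30, 14:50–15:20.
Restricted to 10:20–16:20: 12:10–12:20, 13:20–13:30, 14:50–15:20.
Windows ≥ 20 min: 14:50–15:20.
Earliest such window starts at 14:50.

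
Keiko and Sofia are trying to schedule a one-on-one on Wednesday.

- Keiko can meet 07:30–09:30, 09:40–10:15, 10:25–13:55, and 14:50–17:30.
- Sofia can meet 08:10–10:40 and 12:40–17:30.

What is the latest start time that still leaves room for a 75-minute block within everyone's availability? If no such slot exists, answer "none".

Keiko ∩ Sofia: 08:10–09:30, 09:40–10:15, 10:25–10:40, 12:40–13:55, 14:50–17:30.
Windows ≥ 75 min: 08:10–09:30, 12:40–13:55, 14:50–17:30.
Latest start in the last window 14:50–17:30 is 17:30 − 75 min = 16:15.

16:15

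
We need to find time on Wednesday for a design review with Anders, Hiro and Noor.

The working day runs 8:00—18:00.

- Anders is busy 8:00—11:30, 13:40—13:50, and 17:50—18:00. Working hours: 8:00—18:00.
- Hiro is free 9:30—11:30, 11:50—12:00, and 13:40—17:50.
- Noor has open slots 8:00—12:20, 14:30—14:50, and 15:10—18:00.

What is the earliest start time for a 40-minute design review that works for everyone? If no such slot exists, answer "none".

Anders free within 08:00–18:00: 11:30–13:40, 13:50–17:50.
Anders ∩ Hiro: 11:50–12:00, 13:50–17:50.
Anders ∩ Hiro ∩ Noor: 11:50–12:00, 14:30–14:50, 15:10–17:50.
Windows ≥ 40 min: 15:10–17:50.
Earliest such window starts at 15:10.

15:10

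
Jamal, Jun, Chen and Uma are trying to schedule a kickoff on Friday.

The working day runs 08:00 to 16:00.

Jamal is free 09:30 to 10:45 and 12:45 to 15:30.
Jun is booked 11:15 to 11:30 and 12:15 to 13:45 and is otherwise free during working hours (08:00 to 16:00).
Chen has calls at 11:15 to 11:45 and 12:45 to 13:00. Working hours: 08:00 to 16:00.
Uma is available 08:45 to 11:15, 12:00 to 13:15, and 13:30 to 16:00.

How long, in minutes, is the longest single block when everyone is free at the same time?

105 minutes

Jun free within 08:00–16:00: 08:00–11:15, 11:30–12:15, 13:45–16:00.
Chen free within 08:00–16:00: 08:00–11:15, 11:45–12:45, 13:00–16:00.
Jamal ∩ Jun: 09:30–10:45, 13:45–15:30.
Jamal ∩ Jun ∩ Chen: 09:30–10:45, 13:45–15:30.
Jamal ∩ Jun ∩ Chen ∩ Uma: 09:30–10:45, 13:45–15:30.
Common window lengths: 75, 105 min; longest is 105.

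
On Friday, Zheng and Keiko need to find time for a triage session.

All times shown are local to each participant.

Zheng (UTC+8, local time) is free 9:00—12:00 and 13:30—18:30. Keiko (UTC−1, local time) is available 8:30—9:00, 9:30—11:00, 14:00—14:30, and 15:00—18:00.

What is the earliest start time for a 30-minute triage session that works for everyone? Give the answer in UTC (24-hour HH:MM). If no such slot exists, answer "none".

09:30

Zheng → UTC: 01:00–04:00, 05:30–10:30.
Keiko → UTC: 09:30–10:00, 10:30–12:00, 15:00–15:30, 16:00–19:00.
Zheng ∩ Keiko: 09:30–10:00.
Windows ≥ 30 min: 09:30–10:00.
Earliest such window starts at 09:30.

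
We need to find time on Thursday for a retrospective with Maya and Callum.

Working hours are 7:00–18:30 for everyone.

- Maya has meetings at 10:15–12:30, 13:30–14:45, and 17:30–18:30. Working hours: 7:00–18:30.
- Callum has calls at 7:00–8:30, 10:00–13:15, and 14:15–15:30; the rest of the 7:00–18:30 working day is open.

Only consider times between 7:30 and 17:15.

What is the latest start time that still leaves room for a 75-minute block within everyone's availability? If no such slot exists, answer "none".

Maya free within 07:00–18:30: 07:00–10:15, 12:30–13:30, 14:45–17:30.
Callum free within 07:00–18:30: 08:30–10:00, 13:15–14:15, 15:30–18:30.
Maya ∩ Callum: 08:30–10:00, 13:15–13:30, 15:30–17:30.
Restricted to 07:30–17:15: 08:30–10:00, 13:15–13:30, 15:30–17:15.
Windows ≥ 75 min: 08:30–10:00, 15:30–17:15.
Latest start in the last window 15:30–17:15 is 17:15 − 75 min = 16:00.

16:00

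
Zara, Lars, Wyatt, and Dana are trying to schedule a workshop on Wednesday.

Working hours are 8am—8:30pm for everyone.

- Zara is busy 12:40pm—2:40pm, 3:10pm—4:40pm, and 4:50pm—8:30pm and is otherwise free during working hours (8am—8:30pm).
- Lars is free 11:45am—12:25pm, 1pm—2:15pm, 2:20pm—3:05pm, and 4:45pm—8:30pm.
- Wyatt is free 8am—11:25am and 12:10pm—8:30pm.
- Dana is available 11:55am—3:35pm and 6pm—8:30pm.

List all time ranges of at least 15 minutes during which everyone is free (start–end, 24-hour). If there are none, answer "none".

Zara free within 08:00–20:30: 08:00–12:40, 14:40–15:10, 16:40–16:50.
Zara ∩ Lars: 11:45–12:25, 14:40–15:05, 16:45–16:50.
Zara ∩ Lars ∩ Wyatt: 12:10–12:25, 14:40–15:05, 16:45–16:50.
Zara ∩ Lars ∩ Wyatt ∩ Dana: 12:10–12:25, 14:40–15:05.
Windows ≥ 15 min: 12:10–12:25, 14:40–15:05.

12:10–12:25, 14:40–15:05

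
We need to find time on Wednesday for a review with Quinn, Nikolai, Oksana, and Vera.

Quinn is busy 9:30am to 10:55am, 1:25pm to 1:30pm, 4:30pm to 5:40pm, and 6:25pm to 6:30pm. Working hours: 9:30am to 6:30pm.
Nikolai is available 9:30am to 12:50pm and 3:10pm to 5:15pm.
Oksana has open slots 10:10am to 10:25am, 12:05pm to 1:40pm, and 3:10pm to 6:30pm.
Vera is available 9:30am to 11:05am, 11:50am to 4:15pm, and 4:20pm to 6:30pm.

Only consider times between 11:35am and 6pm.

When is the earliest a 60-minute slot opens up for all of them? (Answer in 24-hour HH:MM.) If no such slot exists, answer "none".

15:10

Quinn free within 09:30–18:30: 10:55–13:25, 13:30–16:30, 17:40–18:25.
Quinn ∩ Nikolai: 10:55–12:50, 15:10–16:30.
Quinn ∩ Nikolai ∩ Oksana: 12:05–12:50, 15:10–16:30.
Quinn ∩ Nikolai ∩ Oksana ∩ Vera: 12:05–12:50, 15:10–16:15, 16:20–16:30.
Restricted to 11:35–18:00: 12:05–12:50, 15:10–16:15, 16:20–16:30.
Windows ≥ 60 min: 15:10–16:15.
Earliest such window starts at 15:10.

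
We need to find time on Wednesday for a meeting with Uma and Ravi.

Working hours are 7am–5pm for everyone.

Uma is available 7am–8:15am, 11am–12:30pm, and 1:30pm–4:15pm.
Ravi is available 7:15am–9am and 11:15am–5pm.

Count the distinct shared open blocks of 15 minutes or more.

3

Uma ∩ Ravi: 07:15–08:15, 11:15–12:30, 13:30–16:15.
Windows ≥ 15 min: 07:15–08:15, 11:15–12:30, 13:30–16:15.
That's 3 windows.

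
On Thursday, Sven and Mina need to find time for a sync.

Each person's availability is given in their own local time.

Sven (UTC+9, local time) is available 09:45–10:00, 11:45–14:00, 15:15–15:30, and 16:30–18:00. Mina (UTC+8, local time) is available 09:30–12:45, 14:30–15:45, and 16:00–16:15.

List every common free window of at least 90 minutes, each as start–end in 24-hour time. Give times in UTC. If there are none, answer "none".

02:45–04:45

Sven → UTC: 00:45–01:00, 02:45–05:00, 06:15–06:30, 07:30–09:00.
Mina → UTC: 01:30–04:45, 06:30–07:45, 08:00–08:15.
Sven ∩ Mina: 02:45–04:45, 07:30–07:45, 08:00–08:15.
Windows ≥ 90 min: 02:45–04:45.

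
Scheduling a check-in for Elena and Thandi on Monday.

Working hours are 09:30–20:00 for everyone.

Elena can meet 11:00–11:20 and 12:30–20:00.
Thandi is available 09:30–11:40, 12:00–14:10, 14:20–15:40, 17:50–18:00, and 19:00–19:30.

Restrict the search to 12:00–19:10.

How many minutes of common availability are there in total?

Elena ∩ Thandi: 11:00–11:20, 12:30–14:10, 14:20–15:40, 17:50–18:00, 19:00–19:30.
Restricted to 12:00–19:10: 12:30–14:10, 14:20–15:40, 17:50–18:00, 19:00–19:10.
Total common minutes: 100 + 80 + 10 + 10 = 200.

200 minutes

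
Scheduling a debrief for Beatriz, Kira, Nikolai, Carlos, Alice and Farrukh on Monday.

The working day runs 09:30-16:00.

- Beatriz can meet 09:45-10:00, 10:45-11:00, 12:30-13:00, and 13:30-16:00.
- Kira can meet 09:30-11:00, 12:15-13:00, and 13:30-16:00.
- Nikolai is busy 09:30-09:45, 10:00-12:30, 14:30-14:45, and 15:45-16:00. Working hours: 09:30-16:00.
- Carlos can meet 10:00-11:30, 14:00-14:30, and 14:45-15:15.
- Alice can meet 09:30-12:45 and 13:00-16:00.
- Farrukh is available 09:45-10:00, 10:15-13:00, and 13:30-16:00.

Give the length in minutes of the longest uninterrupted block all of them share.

Nikolai free within 09:30–16:00: 09:45–10:00, 12:30–14:30, 14:45–15:45.
Beatriz ∩ Kira: 09:45–10:00, 10:45–11:00, 12:30–13:00, 13:30–16:00.
Beatriz ∩ Kira ∩ Nikolai: 09:45–10:00, 12:30–13:00, 13:30–14:30, 14:45–15:45.
Beatriz ∩ Kira ∩ Nikolai ∩ Carlos: 14:00–14:30, 14:45–15:15.
Beatriz ∩ Kira ∩ Nikolai ∩ Carlos ∩ Alice: 14:00–14:30, 14:45–15:15.
Beatriz ∩ Kira ∩ Nikolai ∩ Carlos ∩ Alice ∩ Farrukh: 14:00–14:30, 14:45–15:15.
Common window lengths: 30, 30 min; longest is 30.

30 minutes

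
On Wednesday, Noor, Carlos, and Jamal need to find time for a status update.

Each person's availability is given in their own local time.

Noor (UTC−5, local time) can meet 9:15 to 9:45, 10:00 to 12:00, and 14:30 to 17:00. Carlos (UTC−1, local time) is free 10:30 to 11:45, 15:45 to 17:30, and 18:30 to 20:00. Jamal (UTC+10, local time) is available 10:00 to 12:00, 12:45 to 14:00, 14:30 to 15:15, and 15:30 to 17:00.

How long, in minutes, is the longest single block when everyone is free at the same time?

0 minutes

Noor → UTC: 14:15–14:45, 15:00–17:00, 19:30–22:00.
Carlos → UTC: 11:30–12:45, 16:45–18:30, 19:30–21:00.
Jamal → UTC: 00:00–02:00, 02:45–04:00, 04:30–05:15, 05:30–07:00.
Noor ∩ Carlos: 16:45–17:00, 19:30–21:00.
Noor ∩ Carlos ∩ Jamal: (none).
No common window.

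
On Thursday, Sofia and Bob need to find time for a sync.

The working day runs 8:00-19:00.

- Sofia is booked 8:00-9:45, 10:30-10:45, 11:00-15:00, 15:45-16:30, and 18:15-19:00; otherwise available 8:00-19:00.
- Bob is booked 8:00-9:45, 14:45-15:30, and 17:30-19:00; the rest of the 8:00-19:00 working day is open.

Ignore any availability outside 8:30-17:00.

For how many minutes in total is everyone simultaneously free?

105 minutes

Sofia free within 08:00–19:00: 09:45–10:30, 10:45–11:00, 15:00–15:45, 16:30–18:15.
Bob free within 08:00–19:00: 09:45–14:45, 15:30–17:30.
Sofia ∩ Bob: 09:45–10:30, 10:45–11:00, 15:30–15:45, 16:30–17:30.
Restricted to 08:30–17:00: 09:45–10:30, 10:45–11:00, 15:30–15:45, 16:30–17:00.
Total common minutes: 45 + 15 + 15 + 30 = 105.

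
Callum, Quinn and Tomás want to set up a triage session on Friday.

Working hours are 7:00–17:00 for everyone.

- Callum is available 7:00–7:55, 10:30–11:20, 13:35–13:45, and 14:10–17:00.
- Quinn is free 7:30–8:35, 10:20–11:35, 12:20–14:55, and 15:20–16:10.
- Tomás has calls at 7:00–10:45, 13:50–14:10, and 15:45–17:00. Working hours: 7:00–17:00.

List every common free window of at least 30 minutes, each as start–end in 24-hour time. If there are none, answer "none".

10:45–11:20, 14:10–14:55

Tomás free within 07:00–17:00: 10:45–13:50, 14:10–15:45.
Callum ∩ Quinn: 07:30–07:55, 10:30–11:20, 13:35–13:45, 14:10–14:55, 15:20–16:10.
Callum ∩ Quinn ∩ Tomás: 10:45–11:20, 13:35–13:45, 14:10–14:55, 15:20–15:45.
Windows ≥ 30 min: 10:45–11:20, 14:10–14:55.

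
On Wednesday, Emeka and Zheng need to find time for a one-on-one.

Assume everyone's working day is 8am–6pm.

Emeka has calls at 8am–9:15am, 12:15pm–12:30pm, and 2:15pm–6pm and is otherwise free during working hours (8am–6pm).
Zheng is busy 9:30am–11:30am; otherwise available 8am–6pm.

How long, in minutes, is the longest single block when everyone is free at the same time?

Emeka free within 08:00–18:00: 09:15–12:15, 12:30–14:15.
Zheng free within 08:00–18:00: 08:00–09:30, 11:30–18:00.
Emeka ∩ Zheng: 09:15–09:30, 11:30–12:15, 12:30–14:15.
Common window lengths: 15, 45, 105 min; longest is 105.

105 minutes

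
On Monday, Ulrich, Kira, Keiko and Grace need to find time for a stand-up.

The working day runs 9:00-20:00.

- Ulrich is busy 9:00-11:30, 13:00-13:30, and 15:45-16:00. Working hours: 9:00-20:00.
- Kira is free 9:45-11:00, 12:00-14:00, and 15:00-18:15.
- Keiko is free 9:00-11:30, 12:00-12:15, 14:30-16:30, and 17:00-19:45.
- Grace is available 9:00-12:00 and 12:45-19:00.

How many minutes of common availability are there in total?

150 minutes

Ulrich free within 09:00–20:00: 11:30–13:00, 13:30–15:45, 16:00–20:00.
Ulrich ∩ Kira: 12:00–13:00, 13:30–14:00, 15:00–15:45, 16:00–18:15.
Ulrich ∩ Kira ∩ Keiko: 12:00–12:15, 15:00–15:45, 16:00–16:30, 17:00–18:15.
Ulrich ∩ Kira ∩ Keiko ∩ Grace: 15:00–15:45, 16:00–16:30, 17:00–18:15.
Total common minutes: 45 + 30 + 75 = 150.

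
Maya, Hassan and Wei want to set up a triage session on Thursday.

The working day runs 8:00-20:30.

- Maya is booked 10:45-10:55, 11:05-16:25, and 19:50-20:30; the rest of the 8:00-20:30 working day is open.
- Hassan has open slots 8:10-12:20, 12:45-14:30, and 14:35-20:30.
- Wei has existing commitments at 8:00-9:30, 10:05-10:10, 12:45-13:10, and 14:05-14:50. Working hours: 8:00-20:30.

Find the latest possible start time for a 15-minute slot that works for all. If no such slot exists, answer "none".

19:35

Maya free within 08:00–20:30: 08:00–10:45, 10:55–11:05, 16:25–19:50.
Wei free within 08:00–20:30: 09:30–10:05, 10:10–12:45, 13:10–14:05, 14:50–20:30.
Maya ∩ Hassan: 08:10–10:45, 10:55–11:05, 16:25–19:50.
Maya ∩ Hassan ∩ Wei: 09:30–10:05, 10:10–10:45, 10:55–11:05, 16:25–19:50.
Windows ≥ 15 min: 09:30–10:05, 10:10–10:45, 16:25–19:50.
Latest start in the last window 16:25–19:50 is 19:50 − 15 min = 19:35.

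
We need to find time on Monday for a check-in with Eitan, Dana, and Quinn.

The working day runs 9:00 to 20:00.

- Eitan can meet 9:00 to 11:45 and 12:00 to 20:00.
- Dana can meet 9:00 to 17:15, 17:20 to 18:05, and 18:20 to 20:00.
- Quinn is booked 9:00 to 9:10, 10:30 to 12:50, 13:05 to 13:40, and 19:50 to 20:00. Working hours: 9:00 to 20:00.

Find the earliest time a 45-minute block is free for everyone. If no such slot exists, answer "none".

09:10

Quinn free within 09:00–20:00: 09:10–10:30, 12:50–13:05, 13:40–19:50.
Eitan ∩ Dana: 09:00–11:45, 12:00–17:15, 17:20–18:05, 18:20–20:00.
Eitan ∩ Dana ∩ Quinn: 09:10–10:30, 12:50–13:05, 13:40–17:15, 17:20–18:05, 18:20–19:50.
Windows ≥ 45 min: 09:10–10:30, 13:40–17:15, 17:20–18:05, 18:20–19:50.
Earliest such window starts at 09:10.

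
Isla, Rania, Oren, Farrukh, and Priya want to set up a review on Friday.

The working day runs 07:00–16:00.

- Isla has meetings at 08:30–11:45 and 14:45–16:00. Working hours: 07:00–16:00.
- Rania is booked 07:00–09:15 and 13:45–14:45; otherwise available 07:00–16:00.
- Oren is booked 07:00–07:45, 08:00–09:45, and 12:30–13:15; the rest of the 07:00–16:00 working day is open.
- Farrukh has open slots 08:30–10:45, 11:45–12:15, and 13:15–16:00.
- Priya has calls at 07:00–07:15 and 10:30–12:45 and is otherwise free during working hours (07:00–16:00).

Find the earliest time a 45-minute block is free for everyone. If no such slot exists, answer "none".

none

Isla free within 07:00–16:00: 07:00–08:30, 11:45–14:45.
Rania free within 07:00–16:00: 09:15–13:45, 14:45–16:00.
Oren free within 07:00–16:00: 07:45–08:00, 09:45–12:30, 13:15–16:00.
Priya free within 07:00–16:00: 07:15–10:30, 12:45–16:00.
Isla ∩ Rania: 11:45–13:45.
Isla ∩ Rania ∩ Oren: 11:45–12:30, 13:15–13:45.
Isla ∩ Rania ∩ Oren ∩ Farrukh: 11:45–12:15, 13:15–13:45.
Isla ∩ Rania ∩ Oren ∩ Farrukh ∩ Priya: 13:15–13:45.
Windows ≥ 45 min: (none).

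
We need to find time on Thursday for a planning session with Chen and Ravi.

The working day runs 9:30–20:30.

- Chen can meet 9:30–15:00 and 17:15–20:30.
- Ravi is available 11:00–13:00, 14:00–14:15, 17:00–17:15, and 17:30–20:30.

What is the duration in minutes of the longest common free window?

180 minutes

Chen ∩ Ravi: 11:00–13:00, 14:00–14:15, 17:30–20:30.
Common window lengths: 120, 15, 180 min; longest is 180.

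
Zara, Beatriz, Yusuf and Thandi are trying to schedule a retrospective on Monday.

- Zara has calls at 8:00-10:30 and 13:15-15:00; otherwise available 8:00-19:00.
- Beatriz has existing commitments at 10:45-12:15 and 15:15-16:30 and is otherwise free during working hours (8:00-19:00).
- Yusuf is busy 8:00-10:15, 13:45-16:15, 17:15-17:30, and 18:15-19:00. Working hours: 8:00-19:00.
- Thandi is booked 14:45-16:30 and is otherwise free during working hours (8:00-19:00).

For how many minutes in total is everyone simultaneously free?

165 minutes

Zara free within 08:00–19:00: 10:30–13:15, 15:00–19:00.
Beatriz free within 08:00–19:00: 08:00–10:45, 12:15–15:15, 16:30–19:00.
Yusuf free within 08:00–19:00: 10:15–13:45, 16:15–17:15, 17:30–18:15.
Thandi free within 08:00–19:00: 08:00–14:45, 16:30–19:00.
Zara ∩ Beatriz: 10:30–10:45, 12:15–13:15, 15:00–15:15, 16:30–19:00.
Zara ∩ Beatriz ∩ Yusuf: 10:30–10:45, 12:15–13:15, 16:30–17:15, 17:30–18:15.
Zara ∩ Beatriz ∩ Yusuf ∩ Thandi: 10:30–10:45, 12:15–13:15, 16:30–17:15, 17:30–18:15.
Total common minutes: 15 + 60 + 45 + 45 = 165.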